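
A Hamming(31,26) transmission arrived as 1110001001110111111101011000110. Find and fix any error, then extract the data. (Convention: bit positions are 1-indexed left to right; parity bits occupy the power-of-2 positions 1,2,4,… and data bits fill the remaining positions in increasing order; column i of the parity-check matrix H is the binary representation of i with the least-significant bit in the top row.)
Syndrome s = H · r^T (mod 2), r = 1110001001110111111101011000110:
  s[0] = (1010101010101010101010101010101)·(1110001001110111111101011000110) mod 2 = 1+0+1+0+0+0+1+0+0+0+1+0+0+0+1+0+1+0+1+0+0+0+0+0+1+0+0+0+1+0+0 mod 2 = 1
  s[1] = (0110011001100110011001100110011)·(1110001001110111111101011000110) mod 2 = 0+1+1+0+0+0+1+0+0+1+1+0+0+1+1+0+0+1+1+0+0+1+0+0+0+0+0+0+0+1+0 mod 2 = 1
  s[2] = (0001111000011110000111100001111)·(1110001001110111111101011000110) mod 2 = 0+0+0+0+0+0+1+0+0+0+0+1+0+1+1+0+0+0+0+1+0+1+0+0+0+0+0+0+1+1+0 mod 2 = 0
  s[3] = (0000000111111110000000011111111)·(1110001001110111111101011000110) mod 2 = 0+0+0+0+0+0+0+0+0+1+1+1+0+1+1+0+0+0+0+0+0+0+0+1+1+0+0+0+1+1+0 mod 2 = 1
  s[4] = (0000000000000001111111111111111)·(1110001001110111111101011000110) mod 2 = 0+0+0+0+0+0+0+0+0+0+0+0+0+0+0+1+1+1+1+1+0+1+0+1+1+0+0+0+1+1+0 mod 2 = 0
Syndrome = 11010
Column 11 of H equals this syndrome → error at bit 11 (1-indexed).
Flip bit 11: 1110001001110111111101011000110 → 1110001001010111111101011000110
Extract data bits at positions {3,5,6,7,9,10,11,12,13,14,15,17,18,19,20,21,22,23,24,25,26,27,28,29,30,31}: 10010101011111101011000110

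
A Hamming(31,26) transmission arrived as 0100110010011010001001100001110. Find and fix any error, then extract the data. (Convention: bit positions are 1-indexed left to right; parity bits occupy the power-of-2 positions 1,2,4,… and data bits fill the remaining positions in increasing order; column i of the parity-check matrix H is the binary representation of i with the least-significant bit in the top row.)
Syndrome s = H · r^T (mod 2), r = 0100110010011010001001100001110:
  s[0] = (1010101010101010101010101010101)·(0100110010011010001001100001110) mod 2 = 0+0+0+0+1+0+0+0+1+0+0+0+1+0+1+0+0+0+1+0+0+0+1+0+0+0+0+0+1+0+0 mod 2 = 1
  s[1] = (0110011001100110011001100110011)·(0100110010011010001001100001110) mod 2 = 0+1+0+0+0+1+0+0+0+0+0+0+0+0+1+0+0+0+1+0+0+1+1+0+0+0+0+0+0+1+0 mod 2 = 1
  s[2] = (0001111000011110000111100001111)·(0100110010011010001001100001110) mod 2 = 0+0+0+0+1+1+0+0+0+0+0+1+1+0+1+0+0+0+0+0+0+1+1+0+0+0+0+1+1+1+0 mod 2 = 0
  s[3] = (0000000111111110000000011111111)·(0100110010011010001001100001110) mod 2 = 0+0+0+0+0+0+0+0+1+0+0+1+1+0+1+0+0+0+0+0+0+0+0+0+0+0+0+1+1+1+0 mod 2 = 1
  s[4] = (0000000000000001111111111111111)·(0100110010011010001001100001110) mod 2 = 0+0+0+0+0+0+0+0+0+0+0+0+0+0+0+0+0+0+1+0+0+1+1+0+0+0+0+1+1+1+0 mod 2 = 0
Syndrome = 11010
Column 11 of H equals this syndrome → error at bit 11 (1-indexed).
Flip bit 11: 0100110010011010001001100001110 → 0100110010111010001001100001110
Extract data bits at positions {3,5,6,7,9,10,11,12,13,14,15,17,18,19,20,21,22,23,24,25,26,27,28,29,30,31}: 01101011101001001100001110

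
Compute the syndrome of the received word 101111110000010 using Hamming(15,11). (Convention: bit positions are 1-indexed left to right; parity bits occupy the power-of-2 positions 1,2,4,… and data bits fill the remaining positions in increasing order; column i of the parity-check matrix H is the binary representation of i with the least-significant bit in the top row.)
Syndrome s = H · r^T (mod 2), r = 101111110000010:
  s[0] = (101010101010101)·(101111110000010) mod 2 = 1+0+1+0+1+0+1+0+0+0+0+0+0+0+0 mod 2 = 0
  s[1] = (011001100110011)·(101111110000010) mod 2 = 0+0+1+0+0+1+1+0+0+0+0+0+0+1+0 mod 2 = 0
  s[2] = (000111100001111)·(101111110000010) mod 2 = 0+0+0+1+1+1+1+0+0+0+0+0+0+1+0 mod 2 = 1
  s[3] = (000000011111111)·(101111110000010) mod 2 = 0+0+0+0+0+0+0+1+0+0+0+0+0+1+0 mod 2 = 0
Syndrome = 0010
Non-zero syndrome: error at position 4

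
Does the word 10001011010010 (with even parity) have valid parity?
Sum of all bits: 1+0+0+0+1+0+1+1+0+1+0+0+1+0 = 6; 6 mod 2 = 0. Result is 0 → valid parity.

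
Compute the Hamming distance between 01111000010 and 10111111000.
XOR = 11000111010, count of 1s = 6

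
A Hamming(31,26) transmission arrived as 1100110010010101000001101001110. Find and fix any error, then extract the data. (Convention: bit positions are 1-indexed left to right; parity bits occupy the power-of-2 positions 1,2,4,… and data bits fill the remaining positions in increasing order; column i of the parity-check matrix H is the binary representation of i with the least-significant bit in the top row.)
Syndrome s = H · r^T (mod 2), r = 1100110010010101000001101001110:
  s[0] = (1010101010101010101010101010101)·(1100110010010101000001101001110) mod 2 = 1+0+0+0+1+0+0+0+1+0+0+0+0+0+0+0+0+0+0+0+0+0+1+0+1+0+0+0+1+0+0 mod 2 = 0
  s[1] = (0110011001100110011001100110011)·(1100110010010101000001101001110) mod 2 = 0+1+0+0+0+1+0+0+0+0+0+0+0+1+0+0+0+0+0+0+0+1+1+0+0+0+0+0+0+1+0 mod 2 = 0
  s[2] = (0001111000011110000111100001111)·(1100110010010101000001101001110) mod 2 = 0+0+0+0+1+1+0+0+0+0+0+1+0+1+0+0+0+0+0+0+0+1+1+0+0+0+0+1+1+1+0 mod 2 = 1
  s[3] = (0000000111111110000000011111111)·(1100110010010101000001101001110) mod 2 = 0+0+0+0+0+0+0+0+1+0+0+1+0+1+0+0+0+0+0+0+0+0+0+0+1+0+0+1+1+1+0 mod 2 = 1
  s[4] = (0000000000000001111111111111111)·(1100110010010101000001101001110) mod 2 = 0+0+0+0+0+0+0+0+0+0+0+0+0+0+0+1+0+0+0+0+0+1+1+0+1+0+0+1+1+1+0 mod 2 = 1
Syndrome = 00111
Column 28 of H equals this syndrome → error at bit 28 (1-indexed).
Flip bit 28: 1100110010010101000001101001110 → 1100110010010101000001101000110
Extract data bits at positions {3,5,6,7,9,10,11,12,13,14,15,17,18,19,20,21,22,23,24,25,26,27,28,29,30,31}: 01101001010000001101000110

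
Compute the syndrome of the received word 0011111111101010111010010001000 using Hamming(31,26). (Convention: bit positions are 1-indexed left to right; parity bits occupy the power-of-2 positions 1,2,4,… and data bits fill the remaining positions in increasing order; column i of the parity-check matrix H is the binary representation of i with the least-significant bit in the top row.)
Syndrome s = H · r^T (mod 2), r = 0011111111101010111010010001000:
  s[0] = (1010101010101010101010101010101)·(0011111111101010111010010001000) mod 2 = 0+0+1+0+1+0+1+0+1+0+1+0+1+0+1+0+1+0+1+0+1+0+0+0+0+0+0+0+0+0+0 mod 2 = 0
  s[1] = (0110011001100110011001100110011)·(0011111111101010111010010001000) mod 2 = 0+0+1+0+0+1+1+0+0+1+1+0+0+0+1+0+0+1+1+0+0+0+0+0+0+0+0+0+0+0+0 mod 2 = 0
  s[2] = (0001111000011110000111100001111)·(0011111111101010111010010001000) mod 2 = 0+0+0+1+1+1+1+0+0+0+0+0+1+0+1+0+0+0+0+0+1+0+0+0+0+0+0+1+0+0+0 mod 2 = 0
  s[3] = (0000000111111110000000011111111)·(0011111111101010111010010001000) mod 2 = 0+0+0+0+0+0+0+1+1+1+1+0+1+0+1+0+0+0+0+0+0+0+0+1+0+0+0+1+0+0+0 mod 2 = 0
  s[4] = (0000000000000001111111111111111)·(0011111111101010111010010001000) mod 2 = 0+0+0+0+0+0+0+0+0+0+0+0+0+0+0+0+1+1+1+0+1+0+0+1+0+0+0+1+0+0+0 mod 2 = 0
Syndrome = 00000
s = 0: no error detected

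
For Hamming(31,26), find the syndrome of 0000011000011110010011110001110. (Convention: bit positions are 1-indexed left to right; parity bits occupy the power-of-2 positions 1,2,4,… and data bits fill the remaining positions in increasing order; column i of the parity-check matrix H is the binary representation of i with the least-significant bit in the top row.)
Syndrome s = H · r^T (mod 2), r = 0000011000011110010011110001110:
  s[0] = (1010101010101010101010101010101)·(0000011000011110010011110001110) mod 2 = 0+0+0+0+0+0+1+0+0+0+0+0+1+0+1+0+0+0+0+0+1+0+1+0+0+0+0+0+1+0+0 mod 2 = 0
  s[1] = (0110011001100110011001100110011)·(0000011000011110010011110001110) mod 2 = 0+0+0+0+0+1+1+0+0+0+0+0+0+1+1+0+0+1+0+0+0+1+1+0+0+0+0+0+0+1+0 mod 2 = 0
  s[2] = (0001111000011110000111100001111)·(0000011000011110010011110001110) mod 2 = 0+0+0+0+0+1+1+0+0+0+0+1+1+1+1+0+0+0+0+0+1+1+1+0+0+0+0+1+1+1+0 mod 2 = 0
  s[3] = (0000000111111110000000011111111)·(0000011000011110010011110001110) mod 2 = 0+0+0+0+0+0+0+0+0+0+0+1+1+1+1+0+0+0+0+0+0+0+0+1+0+0+0+1+1+1+0 mod 2 = 0
  s[4] = (0000000000000001111111111111111)·(0000011000011110010011110001110) mod 2 = 0+0+0+0+0+0+0+0+0+0+0+0+0+0+0+0+0+1+0+0+1+1+1+1+0+0+0+1+1+1+0 mod 2 = 0
Syndrome = 00000
s = 0: no error detected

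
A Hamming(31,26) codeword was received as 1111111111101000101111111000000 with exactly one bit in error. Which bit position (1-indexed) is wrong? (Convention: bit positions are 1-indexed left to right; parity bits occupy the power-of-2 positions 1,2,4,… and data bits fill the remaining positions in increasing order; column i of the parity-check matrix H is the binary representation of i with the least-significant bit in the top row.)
Syndrome s = H · r^T (mod 2), r = 1111111111101000101111111000000:
  s[0] = (1010101010101010101010101010101)·(1111111111101000101111111000000) mod 2 = 1+0+1+0+1+0+1+0+1+0+1+0+1+0+0+0+1+0+1+0+1+0+1+0+1+0+0+0+0+0+0 mod 2 = 0
  s[1] = (0110011001100110011001100110011)·(1111111111101000101111111000000) mod 2 = 0+1+1+0+0+1+1+0+0+1+1+0+0+0+0+0+0+0+1+0+0+1+1+0+0+0+0+0+0+0+0 mod 2 = 1
  s[2] = (0001111000011110000111100001111)·(1111111111101000101111111000000) mod 2 = 0+0+0+1+1+1+1+0+0+0+0+0+1+0+0+0+0+0+0+1+1+1+1+0+0+0+0+0+0+0+0 mod 2 = 1
  s[3] = (0000000111111110000000011111111)·(1111111111101000101111111000000) mod 2 = 0+0+0+0+0+0+0+1+1+1+1+0+1+0+0+0+0+0+0+0+0+0+0+1+1+0+0+0+0+0+0 mod 2 = 1
  s[4] = (0000000000000001111111111111111)·(1111111111101000101111111000000) mod 2 = 0+0+0+0+0+0+0+0+0+0+0+0+0+0+0+0+1+0+1+1+1+1+1+1+1+0+0+0+0+0+0 mod 2 = 0
Syndrome = 01110
Column i of H is the binary representation of i, so the syndrome is the binary index of the flipped bit.
Read s = 01110 with s[0] as LSB: 0·2^0 + 1·2^1 + 1·2^2 + 1·2^3 + 0·2^4 = 14.
Error is at bit position 14.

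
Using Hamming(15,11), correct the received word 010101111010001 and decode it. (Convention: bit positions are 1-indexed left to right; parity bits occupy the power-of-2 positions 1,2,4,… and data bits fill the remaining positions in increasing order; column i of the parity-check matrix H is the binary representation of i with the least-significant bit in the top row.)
Syndrome s = H · r^T (mod 2), r = 010101111010001:
  s[0] = (101010101010101)·(010101111010001) mod 2 = 0+0+0+0+0+0+1+0+1+0+1+0+0+0+1 mod 2 = 0
  s[1] = (011001100110011)·(010101111010001) mod 2 = 0+1+0+0+0+1+1+0+0+0+1+0+0+0+1 mod 2 = 1
  s[2] = (000111100001111)·(010101111010001) mod 2 = 0+0+0+1+0+1+1+0+0+0+0+0+0+0+1 mod 2 = 0
  s[3] = (000000011111111)·(010101111010001) mod 2 = 0+0+0+0+0+0+0+1+1+0+1+0+0+0+1 mod 2 = 0
Syndrome = 0100
Column 2 of H equals this syndrome → error at bit 2 (1-indexed).
Flip bit 2: 010101111010001 → 000101111010001
Extract data bits at positions {3,5,6,7,9,10,11,12,13,14,15}: 00111010001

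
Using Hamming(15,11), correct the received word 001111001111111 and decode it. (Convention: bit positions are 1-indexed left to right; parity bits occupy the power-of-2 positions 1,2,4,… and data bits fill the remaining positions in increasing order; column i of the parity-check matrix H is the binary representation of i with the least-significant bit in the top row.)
Syndrome s = H · r^T (mod 2), r = 001111001111111:
  s[0] = (101010101010101)·(001111001111111) mod 2 = 0+0+1+0+1+0+0+0+1+0+1+0+1+0+1 mod 2 = 0
  s[1] = (011001100110011)·(001111001111111) mod 2 = 0+0+1+0+0+1+0+0+0+1+1+0+0+1+1 mod 2 = 0
  s[2] = (000111100001111)·(001111001111111) mod 2 = 0+0+0+1+1+1+0+0+0+0+0+1+1+1+1 mod 2 = 1
  s[3] = (000000011111111)·(001111001111111) mod 2 = 0+0+0+0+0+0+0+0+1+1+1+1+1+1+1 mod 2 = 1
Syndrome = 0011
Column 12 of H equals this syndrome → error at bit 12 (1-indexed).
Flip bit 12: 001111001111111 → 001111001110111
Extract data bits at positions {3,5,6,7,9,10,11,12,13,14,15}: 11101110111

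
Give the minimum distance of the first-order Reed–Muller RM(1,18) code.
d_min = 131072 (RM(1,18) has length 262144 and minimum distance 2^(m−1) = 131072).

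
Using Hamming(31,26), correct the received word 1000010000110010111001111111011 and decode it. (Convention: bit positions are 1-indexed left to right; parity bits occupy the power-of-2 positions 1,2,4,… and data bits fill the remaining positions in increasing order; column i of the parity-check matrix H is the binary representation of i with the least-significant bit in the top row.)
Syndrome s = H · r^T (mod 2), r = 1000010000110010111001111111011:
  s[0] = (1010101010101010101010101010101)·(1000010000110010111001111111011) mod 2 = 1+0+0+0+0+0+0+0+0+0+1+0+0+0+1+0+1+0+1+0+0+0+1+0+1+0+1+0+0+0+1 mod 2 = 1
  s[1] = (0110011001100110011001100110011)·(1000010000110010111001111111011) mod 2 = 0+0+0+0+0+1+0+0+0+0+1+0+0+0+1+0+0+1+1+0+0+1+1+0+0+1+1+0+0+1+1 mod 2 = 1
  s[2] = (0001111000011110000111100001111)·(1000010000110010111001111111011) mod 2 = 0+0+0+0+0+1+0+0+0+0+0+1+0+0+1+0+0+0+0+0+0+1+1+0+0+0+0+1+0+1+1 mod 2 = 0
  s[3] = (0000000111111110000000011111111)·(1000010000110010111001111111011) mod 2 = 0+0+0+0+0+0+0+0+0+0+1+1+0+0+1+0+0+0+0+0+0+0+0+1+1+1+1+1+0+1+1 mod 2 = 0
  s[4] = (0000000000000001111111111111111)·(1000010000110010111001111111011) mod 2 = 0+0+0+0+0+0+0+0+0+0+0+0+0+0+0+0+1+1+1+0+0+1+1+1+1+1+1+1+0+1+1 mod 2 = 0
Syndrome = 11000
Column 3 of H equals this syndrome → error at bit 3 (1-indexed).
Flip bit 3: 1000010000110010111001111111011 → 1010010000110010111001111111011
Extract data bits at positions {3,5,6,7,9,10,11,12,13,14,15,17,18,19,20,21,22,23,24,25,26,27,28,29,30,31}: 10100011001111001111111011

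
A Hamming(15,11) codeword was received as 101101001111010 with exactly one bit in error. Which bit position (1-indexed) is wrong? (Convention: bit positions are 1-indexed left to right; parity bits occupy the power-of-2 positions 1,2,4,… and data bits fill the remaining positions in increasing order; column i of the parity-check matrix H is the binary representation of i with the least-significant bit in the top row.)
Syndrome s = H · r^T (mod 2), r = 101101001111010:
  s[0] = (101010101010101)·(101101001111010) mod 2 = 1+0+1+0+0+0+0+0+1+0+1+0+0+0+0 mod 2 = 0
  s[1] = (011001100110011)·(101101001111010) mod 2 = 0+0+1+0+0+1+0+0+0+1+1+0+0+1+0 mod 2 = 1
  s[2] = (000111100001111)·(101101001111010) mod 2 = 0+0+0+1+0+1+0+0+0+0+0+1+0+1+0 mod 2 = 0
  s[3] = (000000011111111)·(101101001111010) mod 2 = 0+0+0+0+0+0+0+0+1+1+1+1+0+1+0 mod 2 = 1
Syndrome = 0101
Column i of H is the binary representation of i, so the syndrome is the binary index of the flipped bit.
Read s = 0101 with s[0] as LSB: 0·2^0 + 1·2^1 + 0·2^2 + 1·2^3 = 10.
Error is at bit position 10.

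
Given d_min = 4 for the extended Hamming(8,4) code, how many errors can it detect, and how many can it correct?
Detection only: up to d_min − 1 = 3 errors.
Correction: up to ⌊(d_min − 1)/2⌋ = ⌊3/2⌋ = 1 errors.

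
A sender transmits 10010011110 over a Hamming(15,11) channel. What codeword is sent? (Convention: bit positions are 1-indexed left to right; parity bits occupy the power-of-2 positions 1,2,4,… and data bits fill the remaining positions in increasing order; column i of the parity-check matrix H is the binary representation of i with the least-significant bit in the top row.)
Codeword c = d · G (mod 2), d = 10010011110:
  c[0] = d·G[:,0] = (10010011110)·(11011010101) mod 2 = 1+0+0+1+0+0+1+0+1+0+0 mod 2 = 0
  c[1] = d·G[:,1] = (10010011110)·(10110110011) mod 2 = 1+0+0+1+0+0+1+0+0+1+0 mod 2 = 0
  c[2] = d·G[:,2] = (10010011110)·(10000000000) mod 2 = 1+0+0+0+0+0+0+0+0+0+0 mod 2 = 1
  c[3] = d·G[:,3] = (10010011110)·(01110001111) mod 2 = 0+0+0+1+0+0+0+1+1+1+0 mod 2 = 0
  c[4] = d·G[:,4] = (10010011110)·(01000000000) mod 2 = 0+0+0+0+0+0+0+0+0+0+0 mod 2 = 0
  c[5] = d·G[:,5] = (10010011110)·(00100000000) mod 2 = 0+0+0+0+0+0+0+0+0+0+0 mod 2 = 0
  c[6] = d·G[:,6] = (10010011110)·(00010000000) mod 2 = 0+0+0+1+0+0+0+0+0+0+0 mod 2 = 1
  c[7] = d·G[:,7] = (10010011110)·(00001111111) mod 2 = 0+0+0+0+0+0+1+1+1+1+0 mod 2 = 0
  c[8] = d·G[:,8] = (10010011110)·(00001000000) mod 2 = 0+0+0+0+0+0+0+0+0+0+0 mod 2 = 0
  c[9] = d·G[:,9] = (10010011110)·(00000100000) mod 2 = 0+0+0+0+0+0+0+0+0+0+0 mod 2 = 0
  c[10] = d·G[:,10] = (10010011110)·(00000010000) mod 2 = 0+0+0+0+0+0+1+0+0+0+0 mod 2 = 1
  c[11] = d·G[:,11] = (10010011110)·(00000001000) mod 2 = 0+0+0+0+0+0+0+1+0+0+0 mod 2 = 1
  c[12] = d·G[:,12] = (10010011110)·(00000000100) mod 2 = 0+0+0+0+0+0+0+0+1+0+0 mod 2 = 1
  c[13] = d·G[:,13] = (10010011110)·(00000000010) mod 2 = 0+0+0+0+0+0+0+0+0+1+0 mod 2 = 1
  c[14] = d·G[:,14] = (10010011110)·(00000000001) mod 2 = 0+0+0+0+0+0+0+0+0+0+0 mod 2 = 0
Codeword = 001000100011110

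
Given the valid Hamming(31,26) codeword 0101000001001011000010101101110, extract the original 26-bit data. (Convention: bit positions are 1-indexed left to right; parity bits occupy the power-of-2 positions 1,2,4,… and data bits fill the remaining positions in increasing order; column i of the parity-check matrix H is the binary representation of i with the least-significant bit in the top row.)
Parity bits occupy power-of-2 positions; data bits are at positions {3,5,6,7,9,10,11,12,13,14,15,17,18,19,20,21,22,23,24,25,26,27,28,29,30,31} (1-indexed).
Extract: c[3]=0 c[5]=0 c[6]=0 c[7]=0 c[9]=0 c[10]=1 c[11]=0 c[12]=0 c[13]=1 c[14]=0 c[15]=1 c[17]=0 c[18]=0 c[19]=0 c[20]=0 c[21]=1 c[22]=0 c[23]=1 c[24]=0 c[25]=1 c[26]=1 c[27]=0 c[28]=1 c[29]=1 c[30]=1 c[31]=0
Data = 00000100101000010101101110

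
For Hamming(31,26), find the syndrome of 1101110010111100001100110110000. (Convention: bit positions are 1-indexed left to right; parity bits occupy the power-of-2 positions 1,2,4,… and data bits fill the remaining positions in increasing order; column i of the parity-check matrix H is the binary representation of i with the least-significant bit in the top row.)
Syndrome s = H · r^T (mod 2), r = 1101110010111100001100110110000:
  s[0] = (1010101010101010101010101010101)·(1101110010111100001100110110000) mod 2 = 1+0+0+0+1+0+0+0+1+0+1+0+1+0+0+0+0+0+1+0+0+0+1+0+0+0+1+0+0+0+0 mod 2 = 0
  s[1] = (0110011001100110011001100110011)·(1101110010111100001100110110000) mod 2 = 0+1+0+0+0+1+0+0+0+0+1+0+0+1+0+0+0+0+1+0+0+0+1+0+0+1+1+0+0+0+0 mod 2 = 0
  s[2] = (0001111000011110000111100001111)·(1101110010111100001100110110000) mod 2 = 0+0+0+1+1+1+0+0+0+0+0+1+1+1+0+0+0+0+0+1+0+0+1+0+0+0+0+0+0+0+0 mod 2 = 0
  s[3] = (0000000111111110000000011111111)·(1101110010111100001100110110000) mod 2 = 0+0+0+0+0+0+0+0+1+0+1+1+1+1+0+0+0+0+0+0+0+0+0+1+0+1+1+0+0+0+0 mod 2 = 0
  s[4] = (0000000000000001111111111111111)·(1101110010111100001100110110000) mod 2 = 0+0+0+0+0+0+0+0+0+0+0+0+0+0+0+0+0+0+1+1+0+0+1+1+0+1+1+0+0+0+0 mod 2 = 0
Syndrome = 00000
s = 0: no error detected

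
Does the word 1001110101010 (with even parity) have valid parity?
Sum of all bits: 1+0+0+1+1+1+0+1+0+1+0+1+0 = 7; 7 mod 2 = 1. Result is 1 → parity error detected.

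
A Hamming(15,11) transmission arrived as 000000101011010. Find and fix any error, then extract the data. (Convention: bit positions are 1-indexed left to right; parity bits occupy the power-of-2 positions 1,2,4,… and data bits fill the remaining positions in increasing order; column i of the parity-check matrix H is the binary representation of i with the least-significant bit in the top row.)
Syndrome s = H · r^T (mod 2), r = 000000101011010:
  s[0] = (101010101010101)·(000000101011010) mod 2 = 0+0+0+0+0+0+1+0+1+0+1+0+0+0+0 mod 2 = 1
  s[1] = (011001100110011)·(000000101011010) mod 2 = 0+0+0+0+0+0+1+0+0+0+1+0+0+1+0 mod 2 = 1
  s[2] = (000111100001111)·(000000101011010) mod 2 = 0+0+0+0+0+0+1+0+0+0+0+1+0+1+0 mod 2 = 1
  s[3] = (000000011111111)·(000000101011010) mod 2 = 0+0+0+0+0+0+0+0+1+0+1+1+0+1+0 mod 2 = 0
Syndrome = 1110
Column 7 of H equals this syndrome → error at bit 7 (1-indexed).
Flip bit 7: 000000101011010 → 000000001011010
Extract data bits at positions {3,5,6,7,9,10,11,12,13,14,15}: 00001011010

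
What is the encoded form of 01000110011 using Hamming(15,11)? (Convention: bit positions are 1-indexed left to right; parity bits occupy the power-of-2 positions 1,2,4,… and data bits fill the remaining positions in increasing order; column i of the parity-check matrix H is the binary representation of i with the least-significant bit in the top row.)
Codeword c = d · G (mod 2), d = 01000110011:
  c[0] = d·G[:,0] = (01000110011)·(11011010101) mod 2 = 0+1+0+0+0+0+1+0+0+0+1 mod 2 = 1
  c[1] = d·G[:,1] = (01000110011)·(10110110011) mod 2 = 0+0+0+0+0+1+1+0+0+1+1 mod 2 = 0
  c[2] = d·G[:,2] = (01000110011)·(10000000000) mod 2 = 0+0+0+0+0+0+0+0+0+0+0 mod 2 = 0
  c[3] = d·G[:,3] = (01000110011)·(01110001111) mod 2 = 0+1+0+0+0+0+0+0+0+1+1 mod 2 = 1
  c[4] = d·G[:,4] = (01000110011)·(01000000000) mod 2 = 0+1+0+0+0+0+0+0+0+0+0 mod 2 = 1
  c[5] = d·G[:,5] = (01000110011)·(00100000000) mod 2 = 0+0+0+0+0+0+0+0+0+0+0 mod 2 = 0
  c[6] = d·G[:,6] = (01000110011)·(00010000000) mod 2 = 0+0+0+0+0+0+0+0+0+0+0 mod 2 = 0
  c[7] = d·G[:,7] = (01000110011)·(00001111111) mod 2 = 0+0+0+0+0+1+1+0+0+1+1 mod 2 = 0
  c[8] = d·G[:,8] = (01000110011)·(00001000000) mod 2 = 0+0+0+0+0+0+0+0+0+0+0 mod 2 = 0
  c[9] = d·G[:,9] = (01000110011)·(00000100000) mod 2 = 0+0+0+0+0+1+0+0+0+0+0 mod 2 = 1
  c[10] = d·G[:,10] = (01000110011)·(00000010000) mod 2 = 0+0+0+0+0+0+1+0+0+0+0 mod 2 = 1
  c[11] = d·G[:,11] = (01000110011)·(00000001000) mod 2 = 0+0+0+0+0+0+0+0+0+0+0 mod 2 = 0
  c[12] = d·G[:,12] = (01000110011)·(00000000100) mod 2 = 0+0+0+0+0+0+0+0+0+0+0 mod 2 = 0
  c[13] = d·G[:,13] = (01000110011)·(00000000010) mod 2 = 0+0+0+0+0+0+0+0+0+1+0 mod 2 = 1
  c[14] = d·G[:,14] = (01000110011)·(00000000001) mod 2 = 0+0+0+0+0+0+0+0+0+0+1 mod 2 = 1
Codeword = 100110000110011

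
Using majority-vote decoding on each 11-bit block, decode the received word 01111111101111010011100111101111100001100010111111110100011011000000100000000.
Split into 11-bit blocks and majority-vote each:
  block 1 = 01111111101: 9 ones, 2 zeros → 1
  block 2 = 11101001110: 7 ones, 4 zeros → 1
  block 3 = 01111011111: 9 ones, 2 zeros → 1
  block 4 = 00001100010: 3 ones, 8 zeros → 0
  block 5 = 11111111010: 9 ones, 2 zeros → 1
  block 6 = 00110110000: 4 ones, 7 zeros → 0
  block 7 = 00100000000: 1 ones, 10 zeros → 0
Decoded = 1110100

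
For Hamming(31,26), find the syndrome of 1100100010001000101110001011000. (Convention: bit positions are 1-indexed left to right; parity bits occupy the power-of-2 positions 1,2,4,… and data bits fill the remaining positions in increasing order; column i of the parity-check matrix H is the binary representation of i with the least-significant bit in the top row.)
Syndrome s = H · r^T (mod 2), r = 1100100010001000101110001011000:
  s[0] = (1010101010101010101010101010101)·(1100100010001000101110001011000) mod 2 = 1+0+0+0+1+0+0+0+1+0+0+0+1+0+0+0+1+0+1+0+1+0+0+0+1+0+1+0+0+0+0 mod 2 = 1
  s[1] = (0110011001100110011001100110011)·(1100100010001000101110001011000) mod 2 = 0+1+0+0+0+0+0+0+0+0+0+0+0+0+0+0+0+0+1+0+0+0+0+0+0+0+1+0+0+0+0 mod 2 = 1
  s[2] = (0001111000011110000111100001111)·(1100100010001000101110001011000) mod 2 = 0+0+0+0+1+0+0+0+0+0+0+0+1+0+0+0+0+0+0+1+1+0+0+0+0+0+0+1+0+0+0 mod 2 = 1
  s[3] = (0000000111111110000000011111111)·(1100100010001000101110001011000) mod 2 = 0+0+0+0+0+0+0+0+1+0+0+0+1+0+0+0+0+0+0+0+0+0+0+0+1+0+1+1+0+0+0 mod 2 = 1
  s[4] = (0000000000000001111111111111111)·(1100100010001000101110001011000) mod 2 = 0+0+0+0+0+0+0+0+0+0+0+0+0+0+0+0+1+0+1+1+1+0+0+0+1+0+1+1+0+0+0 mod 2 = 1
Syndrome = 11111
Non-zero syndrome: error at position 31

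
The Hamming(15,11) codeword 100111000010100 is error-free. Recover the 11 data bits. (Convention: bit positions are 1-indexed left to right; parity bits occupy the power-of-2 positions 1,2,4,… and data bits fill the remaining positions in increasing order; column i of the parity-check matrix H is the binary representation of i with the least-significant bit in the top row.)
Parity bits occupy power-of-2 positions; data bits are at positions {3,5,6,7,9,10,11,12,13,14,15} (1-indexed).
Extract: c[3]=0 c[5]=1 c[6]=1 c[7]=0 c[9]=0 c[10]=0 c[11]=1 c[12]=0 c[13]=1 c[14]=0 c[15]=0
Data = 01100010100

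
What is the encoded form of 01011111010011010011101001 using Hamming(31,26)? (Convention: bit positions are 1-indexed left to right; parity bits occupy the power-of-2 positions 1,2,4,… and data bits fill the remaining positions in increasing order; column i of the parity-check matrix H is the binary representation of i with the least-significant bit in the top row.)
Codeword c = d · G (mod 2), d = 01011111010011010011101001:
  c[0] = d·G[:,0] = (01011111010011010011101001)·(11011010101101010101010101) mod 2 = 0+1+0+1+1+0+1+0+0+0+0+0+0+1+0+1+0+0+0+1+0+0+0+0+0+1 mod 2 = 0
  c[1] = d·G[:,1] = (01011111010011010011101001)·(10110110011011001100110011) mod 2 = 0+0+0+1+0+1+1+0+0+1+0+0+1+1+0+0+0+0+0+0+1+0+0+0+0+1 mod 2 = 0
  c[2] = d·G[:,2] = (01011111010011010011101001)·(10000000000000000000000000) mod 2 = 0+0+0+0+0+0+0+0+0+0+0+0+0+0+0+0+0+0+0+0+0+0+0+0+0+0 mod 2 = 0
  c[3] = d·G[:,3] = (01011111010011010011101001)·(01110001111000111100001111) mod 2 = 0+1+0+1+0+0+0+1+0+1+0+0+0+0+0+1+0+0+0+0+0+0+1+0+0+1 mod 2 = 1
  c[4] = d·G[:,4] = (01011111010011010011101001)·(01000000000000000000000000) mod 2 = 0+1+0+0+0+0+0+0+0+0+0+0+0+0+0+0+0+0+0+0+0+0+0+0+0+0 mod 2 = 1
  c[5] = d·G[:,5] = (01011111010011010011101001)·(00100000000000000000000000) mod 2 = 0+0+0+0+0+0+0+0+0+0+0+0+0+0+0+0+0+0+0+0+0+0+0+0+0+0 mod 2 = 0
  c[6] = d·G[:,6] = (01011111010011010011101001)·(00010000000000000000000000) mod 2 = 0+0+0+1+0+0+0+0+0+0+0+0+0+0+0+0+0+0+0+0+0+0+0+0+0+0 mod 2 = 1
  c[7] = d·G[:,7] = (01011111010011010011101001)·(00001111111000000011111111) mod 2 = 0+0+0+0+1+1+1+1+0+1+0+0+0+0+0+0+0+0+1+1+1+0+1+0+0+1 mod 2 = 0
  c[8] = d·G[:,8] = (01011111010011010011101001)·(00001000000000000000000000) mod 2 = 0+0+0+0+1+0+0+0+0+0+0+0+0+0+0+0+0+0+0+0+0+0+0+0+0+0 mod 2 = 1
  c[9] = d·G[:,9] = (01011111010011010011101001)·(00000100000000000000000000) mod 2 = 0+0+0+0+0+1+0+0+0+0+0+0+0+0+0+0+0+0+0+0+0+0+0+0+0+0 mod 2 = 1
  c[10] = d·G[:,10] = (01011111010011010011101001)·(00000010000000000000000000) mod 2 = 0+0+0+0+0+0+1+0+0+0+0+0+0+0+0+0+0+0+0+0+0+0+0+0+0+0 mod 2 = 1
  c[11] = d·G[:,11] = (01011111010011010011101001)·(00000001000000000000000000) mod 2 = 0+0+0+0+0+0+0+1+0+0+0+0+0+0+0+0+0+0+0+0+0+0+0+0+0+0 mod 2 = 1
  c[12] = d·G[:,12] = (01011111010011010011101001)·(00000000100000000000000000) mod 2 = 0+0+0+0+0+0+0+0+0+0+0+0+0+0+0+0+0+0+0+0+0+0+0+0+0+0 mod 2 = 0
  c[13] = d·G[:,13] = (01011111010011010011101001)·(00000000010000000000000000) mod 2 = 0+0+0+0+0+0+0+0+0+1+0+0+0+0+0+0+0+0+0+0+0+0+0+0+0+0 mod 2 = 1
  c[14] = d·G[:,14] = (01011111010011010011101001)·(00000000001000000000000000) mod 2 = 0+0+0+0+0+0+0+0+0+0+0+0+0+0+0+0+0+0+0+0+0+0+0+0+0+0 mod 2 = 0
  c[15] = d·G[:,15] = (01011111010011010011101001)·(00000000000111111111111111) mod 2 = 0+0+0+0+0+0+0+0+0+0+0+0+1+1+0+1+0+0+1+1+1+0+1+0+0+1 mod 2 = 0
  c[16] = d·G[:,16] = (01011111010011010011101001)·(00000000000100000000000000) mod 2 = 0+0+0+0+0+0+0+0+0+0+0+0+0+0+0+0+0+0+0+0+0+0+0+0+0+0 mod 2 = 0
  c[17] = d·G[:,17] = (01011111010011010011101001)·(00000000000010000000000000) mod 2 = 0+0+0+0+0+0+0+0+0+0+0+0+1+0+0+0+0+0+0+0+0+0+0+0+0+0 mod 2 = 1
  c[18] = d·G[:,18] = (01011111010011010011101001)·(00000000000001000000000000) mod 2 = 0+0+0+0+0+0+0+0+0+0+0+0+0+1+0+0+0+0+0+0+0+0+0+0+0+0 mod 2 = 1
  c[19] = d·G[:,19] = (01011111010011010011101001)·(00000000000000100000000000) mod 2 = 0+0+0+0+0+0+0+0+0+0+0+0+0+0+0+0+0+0+0+0+0+0+0+0+0+0 mod 2 = 0
  c[20] = d·G[:,20] = (01011111010011010011101001)·(00000000000000010000000000) mod 2 = 0+0+0+0+0+0+0+0+0+0+0+0+0+0+0+1+0+0+0+0+0+0+0+0+0+0 mod 2 = 1
  c[21] = d·G[:,21] = (01011111010011010011101001)·(00000000000000001000000000) mod 2 = 0+0+0+0+0+0+0+0+0+0+0+0+0+0+0+0+0+0+0+0+0+0+0+0+0+0 mod 2 = 0
  c[22] = d·G[:,22] = (01011111010011010011101001)·(00000000000000000100000000) mod 2 = 0+0+0+0+0+0+0+0+0+0+0+0+0+0+0+0+0+0+0+0+0+0+0+0+0+0 mod 2 = 0
  c[23] = d·G[:,23] = (01011111010011010011101001)·(00000000000000000010000000) mod 2 = 0+0+0+0+0+0+0+0+0+0+0+0+0+0+0+0+0+0+1+0+0+0+0+0+0+0 mod 2 = 1
  c[24] = d·G[:,24] = (01011111010011010011101001)·(00000000000000000001000000) mod 2 = 0+0+0+0+0+0+0+0+0+0+0+0+0+0+0+0+0+0+0+1+0+0+0+0+0+0 mod 2 = 1
  c[25] = d·G[:,25] = (01011111010011010011101001)·(00000000000000000000100000) mod 2 = 0+0+0+0+0+0+0+0+0+0+0+0+0+0+0+0+0+0+0+0+1+0+0+0+0+0 mod 2 = 1
  c[26] = d·G[:,26] = (01011111010011010011101001)·(00000000000000000000010000) mod 2 = 0+0+0+0+0+0+0+0+0+0+0+0+0+0+0+0+0+0+0+0+0+0+0+0+0+0 mod 2 = 0
  c[27] = d·G[:,27] = (01011111010011010011101001)·(00000000000000000000001000) mod 2 = 0+0+0+0+0+0+0+0+0+0+0+0+0+0+0+0+0+0+0+0+0+0+1+0+0+0 mod 2 = 1
  c[28] = d·G[:,28] = (01011111010011010011101001)·(00000000000000000000000100) mod 2 = 0+0+0+0+0+0+0+0+0+0+0+0+0+0+0+0+0+0+0+0+0+0+0+0+0+0 mod 2 = 0
  c[29] = d·G[:,29] = (01011111010011010011101001)·(00000000000000000000000010) mod 2 = 0+0+0+0+0+0+0+0+0+0+0+0+0+0+0+0+0+0+0+0+0+0+0+0+0+0 mod 2 = 0
  c[30] = d·G[:,30] = (01011111010011010011101001)·(00000000000000000000000001) mod 2 = 0+0+0+0+0+0+0+0+0+0+0+0+0+0+0+0+0+0+0+0+0+0+0+0+0+1 mod 2 = 1
Codeword = 0001101011110100011010011101001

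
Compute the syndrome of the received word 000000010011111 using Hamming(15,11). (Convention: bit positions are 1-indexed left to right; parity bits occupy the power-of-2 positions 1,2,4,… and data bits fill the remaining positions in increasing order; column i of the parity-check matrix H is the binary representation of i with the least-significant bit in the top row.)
Syndrome s = H · r^T (mod 2), r = 000000010011111:
  s[0] = (101010101010101)·(000000010011111) mod 2 = 0+0+0+0+0+0+0+0+0+0+1+0+1+0+1 mod 2 = 1
  s[1] = (011001100110011)·(000000010011111) mod 2 = 0+0+0+0+0+0+0+0+0+0+1+0+0+1+1 mod 2 = 1
  s[2] = (000111100001111)·(000000010011111) mod 2 = 0+0+0+0+0+0+0+0+0+0+0+1+1+1+1 mod 2 = 0
  s[3] = (000000011111111)·(000000010011111) mod 2 = 0+0+0+0+0+0+0+1+0+0+1+1+1+1+1 mod 2 = 0
Syndrome = 1100
Non-zero syndrome: error at position 3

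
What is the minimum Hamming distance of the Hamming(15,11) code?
d_min = 3 (every single-error-correcting Hamming code has d_min = 3).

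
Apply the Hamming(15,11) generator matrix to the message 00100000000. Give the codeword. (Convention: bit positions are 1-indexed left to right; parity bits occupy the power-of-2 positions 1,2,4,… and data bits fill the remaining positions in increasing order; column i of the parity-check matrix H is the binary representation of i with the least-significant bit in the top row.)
Codeword c = d · G (mod 2), d = 00100000000:
  c[0] = d·G[:,0] = (00100000000)·(11011010101) mod 2 = 0+0+0+0+0+0+0+0+0+0+0 mod 2 = 0
  c[1] = d·G[:,1] = (00100000000)·(10110110011) mod 2 = 0+0+1+0+0+0+0+0+0+0+0 mod 2 = 1
  c[2] = d·G[:,2] = (00100000000)·(10000000000) mod 2 = 0+0+0+0+0+0+0+0+0+0+0 mod 2 = 0
  c[3] = d·G[:,3] = (00100000000)·(01110001111) mod 2 = 0+0+1+0+0+0+0+0+0+0+0 mod 2 = 1
  c[4] = d·G[:,4] = (00100000000)·(01000000000) mod 2 = 0+0+0+0+0+0+0+0+0+0+0 mod 2 = 0
  c[5] = d·G[:,5] = (00100000000)·(00100000000) mod 2 = 0+0+1+0+0+0+0+0+0+0+0 mod 2 = 1
  c[6] = d·G[:,6] = (00100000000)·(00010000000) mod 2 = 0+0+0+0+0+0+0+0+0+0+0 mod 2 = 0
  c[7] = d·G[:,7] = (00100000000)·(00001111111) mod 2 = 0+0+0+0+0+0+0+0+0+0+0 mod 2 = 0
  c[8] = d·G[:,8] = (00100000000)·(00001000000) mod 2 = 0+0+0+0+0+0+0+0+0+0+0 mod 2 = 0
  c[9] = d·G[:,9] = (00100000000)·(00000100000) mod 2 = 0+0+0+0+0+0+0+0+0+0+0 mod 2 = 0
  c[10] = d·G[:,10] = (00100000000)·(00000010000) mod 2 = 0+0+0+0+0+0+0+0+0+0+0 mod 2 = 0
  c[11] = d·G[:,11] = (00100000000)·(00000001000) mod 2 = 0+0+0+0+0+0+0+0+0+0+0 mod 2 = 0
  c[12] = d·G[:,12] = (00100000000)·(00000000100) mod 2 = 0+0+0+0+0+0+0+0+0+0+0 mod 2 = 0
  c[13] = d·G[:,13] = (00100000000)·(00000000010) mod 2 = 0+0+0+0+0+0+0+0+0+0+0 mod 2 = 0
  c[14] = d·G[:,14] = (00100000000)·(00000000001) mod 2 = 0+0+0+0+0+0+0+0+0+0+0 mod 2 = 0
Codeword = 010101000000000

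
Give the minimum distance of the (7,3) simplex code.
d_min = 4 (every nonzero codeword of the simplex code S_3 has weight 2^(r−1) = 4).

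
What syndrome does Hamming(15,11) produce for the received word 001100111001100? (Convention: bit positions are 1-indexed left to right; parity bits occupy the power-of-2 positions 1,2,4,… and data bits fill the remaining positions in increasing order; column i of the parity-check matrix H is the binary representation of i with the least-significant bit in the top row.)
Syndrome s = H · r^T (mod 2), r = 001100111001100:
  s[0] = (101010101010101)·(001100111001100) mod 2 = 0+0+1+0+0+0+1+0+1+0+0+0+1+0+0 mod 2 = 0
  s[1] = (011001100110011)·(001100111001100) mod 2 = 0+0+1+0+0+0+1+0+0+0+0+0+0+0+0 mod 2 = 0
  s[2] = (000111100001111)·(001100111001100) mod 2 = 0+0+0+1+0+0+1+0+0+0+0+1+1+0+0 mod 2 = 0
  s[3] = (000000011111111)·(001100111001100) mod 2 = 0+0+0+0+0+0+0+1+1+0+0+1+1+0+0 mod 2 = 0
Syndrome = 0000
s = 0: no error detected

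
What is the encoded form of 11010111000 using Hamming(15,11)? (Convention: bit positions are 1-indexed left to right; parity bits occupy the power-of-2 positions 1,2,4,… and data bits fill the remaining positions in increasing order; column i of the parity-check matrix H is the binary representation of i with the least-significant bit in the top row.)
Codeword c = d · G (mod 2), d = 11010111000:
  c[0] = d·G[:,0] = (11010111000)·(11011010101) mod 2 = 1+1+0+1+0+0+1+0+0+0+0 mod 2 = 0
  c[1] = d·G[:,1] = (11010111000)·(10110110011) mod 2 = 1+0+0+1+0+1+1+0+0+0+0 mod 2 = 0
  c[2] = d·G[:,2] = (11010111000)·(10000000000) mod 2 = 1+0+0+0+0+0+0+0+0+0+0 mod 2 = 1
  c[3] = d·G[:,3] = (11010111000)·(01110001111) mod 2 = 0+1+0+1+0+0+0+1+0+0+0 mod 2 = 1
  c[4] = d·G[:,4] = (11010111000)·(01000000000) mod 2 = 0+1+0+0+0+0+0+0+0+0+0 mod 2 = 1
  c[5] = d·G[:,5] = (11010111000)·(00100000000) mod 2 = 0+0+0+0+0+0+0+0+0+0+0 mod 2 = 0
  c[6] = d·G[:,6] = (11010111000)·(00010000000) mod 2 = 0+0+0+1+0+0+0+0+0+0+0 mod 2 = 1
  c[7] = d·G[:,7] = (11010111000)·(00001111111) mod 2 = 0+0+0+0+0+1+1+1+0+0+0 mod 2 = 1
  c[8] = d·G[:,8] = (11010111000)·(00001000000) mod 2 = 0+0+0+0+0+0+0+0+0+0+0 mod 2 = 0
  c[9] = d·G[:,9] = (11010111000)·(00000100000) mod 2 = 0+0+0+0+0+1+0+0+0+0+0 mod 2 = 1
  c[10] = d·G[:,10] = (11010111000)·(00000010000) mod 2 = 0+0+0+0+0+0+1+0+0+0+0 mod 2 = 1
  c[11] = d·G[:,11] = (11010111000)·(00000001000) mod 2 = 0+0+0+0+0+0+0+1+0+0+0 mod 2 = 1
  c[12] = d·G[:,12] = (11010111000)·(00000000100) mod 2 = 0+0+0+0+0+0+0+0+0+0+0 mod 2 = 0
  c[13] = d·G[:,13] = (11010111000)·(00000000010) mod 2 = 0+0+0+0+0+0+0+0+0+0+0 mod 2 = 0
  c[14] = d·G[:,14] = (11010111000)·(00000000001) mod 2 = 0+0+0+0+0+0+0+0+0+0+0 mod 2 = 0
Codeword = 001110110111000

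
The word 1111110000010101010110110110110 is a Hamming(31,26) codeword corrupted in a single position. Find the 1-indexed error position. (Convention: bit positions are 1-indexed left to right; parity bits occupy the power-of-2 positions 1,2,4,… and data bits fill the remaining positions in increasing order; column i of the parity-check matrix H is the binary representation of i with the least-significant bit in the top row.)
Syndrome s = H · r^T (mod 2), r = 1111110000010101010110110110110:
  s[0] = (1010101010101010101010101010101)·(1111110000010101010110110110110) mod 2 = 1+0+1+0+1+0+0+0+0+0+0+0+0+0+0+0+0+0+0+0+1+0+1+0+0+0+1+0+1+0+0 mod 2 = 1
  s[1] = (0110011001100110011001100110011)·(1111110000010101010110110110110) mod 2 = 0+1+1+0+0+1+0+0+0+0+0+0+0+1+0+0+0+1+0+0+0+0+1+0+0+1+1+0+0+1+0 mod 2 = 1
  s[2] = (0001111000011110000111100001111)·(1111110000010101010110110110110) mod 2 = 0+0+0+1+1+1+0+0+0+0+0+1+0+1+0+0+0+0+0+1+1+0+1+0+0+0+0+0+1+1+0 mod 2 = 0
  s[3] = (0000000111111110000000011111111)·(1111110000010101010110110110110) mod 2 = 0+0+0+0+0+0+0+0+0+0+0+1+0+1+0+0+0+0+0+0+0+0+0+1+0+1+1+0+1+1+0 mod 2 = 1
  s[4] = (0000000000000001111111111111111)·(1111110000010101010110110110110) mod 2 = 0+0+0+0+0+0+0+0+0+0+0+0+0+0+0+1+0+1+0+1+1+0+1+1+0+1+1+0+1+1+0 mod 2 = 0
Syndrome = 11010
Column i of H is the binary representation of i, so the syndrome is the binary index of the flipped bit.
Read s = 11010 with s[0] as LSB: 1·2^0 + 1·2^1 + 0·2^2 + 1·2^3 + 0·2^4 = 11.
Error is at bit position 11.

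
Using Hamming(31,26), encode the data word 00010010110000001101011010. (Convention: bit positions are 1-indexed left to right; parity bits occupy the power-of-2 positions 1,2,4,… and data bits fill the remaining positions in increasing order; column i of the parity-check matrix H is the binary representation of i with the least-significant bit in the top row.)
Codeword c = d · G (mod 2), d = 00010010110000001101011010:
  c[0] = d·G[:,0] = (00010010110000001101011010)·(11011010101101010101010101) mod 2 = 0+0+0+1+0+0+1+0+1+0+0+0+0+0+0+0+0+1+0+1+0+1+0+0+0+0 mod 2 = 0
  c[1] = d·G[:,1] = (00010010110000001101011010)·(10110110011011001100110011) mod 2 = 0+0+0+1+0+0+1+0+0+1+0+0+0+0+0+0+1+1+0+0+0+1+0+0+1+0 mod 2 = 1
  c[2] = d·G[:,2] = (00010010110000001101011010)·(10000000000000000000000000) mod 2 = 0+0+0+0+0+0+0+0+0+0+0+0+0+0+0+0+0+0+0+0+0+0+0+0+0+0 mod 2 = 0
  c[3] = d·G[:,3] = (00010010110000001101011010)·(01110001111000111100001111) mod 2 = 0+0+0+1+0+0+0+0+1+1+0+0+0+0+0+0+1+1+0+0+0+0+1+0+1+0 mod 2 = 1
  c[4] = d·G[:,4] = (00010010110000001101011010)·(01000000000000000000000000) mod 2 = 0+0+0+0+0+0+0+0+0+0+0+0+0+0+0+0+0+0+0+0+0+0+0+0+0+0 mod 2 = 0
  c[5] = d·G[:,5] = (00010010110000001101011010)·(00100000000000000000000000) mod 2 = 0+0+0+0+0+0+0+0+0+0+0+0+0+0+0+0+0+0+0+0+0+0+0+0+0+0 mod 2 = 0
  c[6] = d·G[:,6] = (00010010110000001101011010)·(00010000000000000000000000) mod 2 = 0+0+0+1+0+0+0+0+0+0+0+0+0+0+0+0+0+0+0+0+0+0+0+0+0+0 mod 2 = 1
  c[7] = d·G[:,7] = (00010010110000001101011010)·(00001111111000000011111111) mod 2 = 0+0+0+0+0+0+1+0+1+1+0+0+0+0+0+0+0+0+0+1+0+1+1+0+1+0 mod 2 = 1
  c[8] = d·G[:,8] = (00010010110000001101011010)·(00001000000000000000000000) mod 2 = 0+0+0+0+0+0+0+0+0+0+0+0+0+0+0+0+0+0+0+0+0+0+0+0+0+0 mod 2 = 0
  c[9] = d·G[:,9] = (00010010110000001101011010)·(00000100000000000000000000) mod 2 = 0+0+0+0+0+0+0+0+0+0+0+0+0+0+0+0+0+0+0+0+0+0+0+0+0+0 mod 2 = 0
  c[10] = d·G[:,10] = (00010010110000001101011010)·(00000010000000000000000000) mod 2 = 0+0+0+0+0+0+1+0+0+0+0+0+0+0+0+0+0+0+0+0+0+0+0+0+0+0 mod 2 = 1
  c[11] = d·G[:,11] = (00010010110000001101011010)·(00000001000000000000000000) mod 2 = 0+0+0+0+0+0+0+0+0+0+0+0+0+0+0+0+0+0+0+0+0+0+0+0+0+0 mod 2 = 0
  c[12] = d·G[:,12] = (00010010110000001101011010)·(00000000100000000000000000) mod 2 = 0+0+0+0+0+0+0+0+1+0+0+0+0+0+0+0+0+0+0+0+0+0+0+0+0+0 mod 2 = 1
  c[13] = d·G[:,13] = (00010010110000001101011010)·(00000000010000000000000000) mod 2 = 0+0+0+0+0+0+0+0+0+1+0+0+0+0+0+0+0+0+0+0+0+0+0+0+0+0 mod 2 = 1
  c[14] = d·G[:,14] = (00010010110000001101011010)·(00000000001000000000000000) mod 2 = 0+0+0+0+0+0+0+0+0+0+0+0+0+0+0+0+0+0+0+0+0+0+0+0+0+0 mod 2 = 0
  c[15] = d·G[:,15] = (00010010110000001101011010)·(00000000000111111111111111) mod 2 = 0+0+0+0+0+0+0+0+0+0+0+0+0+0+0+0+1+1+0+1+0+1+1+0+1+0 mod 2 = 0
  c[16] = d·G[:,16] = (00010010110000001101011010)·(00000000000100000000000000) mod 2 = 0+0+0+0+0+0+0+0+0+0+0+0+0+0+0+0+0+0+0+0+0+0+0+0+0+0 mod 2 = 0
  c[17] = d·G[:,17] = (00010010110000001101011010)·(00000000000010000000000000) mod 2 = 0+0+0+0+0+0+0+0+0+0+0+0+0+0+0+0+0+0+0+0+0+0+0+0+0+0 mod 2 = 0
  c[18] = d·G[:,18] = (00010010110000001101011010)·(00000000000001000000000000) mod 2 = 0+0+0+0+0+0+0+0+0+0+0+0+0+0+0+0+0+0+0+0+0+0+0+0+0+0 mod 2 = 0
  c[19] = d·G[:,19] = (00010010110000001101011010)·(00000000000000100000000000) mod 2 = 0+0+0+0+0+0+0+0+0+0+0+0+0+0+0+0+0+0+0+0+0+0+0+0+0+0 mod 2 = 0
  c[20] = d·G[:,20] = (00010010110000001101011010)·(00000000000000010000000000) mod 2 = 0+0+0+0+0+0+0+0+0+0+0+0+0+0+0+0+0+0+0+0+0+0+0+0+0+0 mod 2 = 0
  c[21] = d·G[:,21] = (00010010110000001101011010)·(00000000000000001000000000) mod 2 = 0+0+0+0+0+0+0+0+0+0+0+0+0+0+0+0+1+0+0+0+0+0+0+0+0+0 mod 2 = 1
  c[22] = d·G[:,22] = (00010010110000001101011010)·(00000000000000000100000000) mod 2 = 0+0+0+0+0+0+0+0+0+0+0+0+0+0+0+0+0+1+0+0+0+0+0+0+0+0 mod 2 = 1
  c[23] = d·G[:,23] = (00010010110000001101011010)·(00000000000000000010000000) mod 2 = 0+0+0+0+0+0+0+0+0+0+0+0+0+0+0+0+0+0+0+0+0+0+0+0+0+0 mod 2 = 0
  c[24] = d·G[:,24] = (00010010110000001101011010)·(00000000000000000001000000) mod 2 = 0+0+0+0+0+0+0+0+0+0+0+0+0+0+0+0+0+0+0+1+0+0+0+0+0+0 mod 2 = 1
  c[25] = d·G[:,25] = (00010010110000001101011010)·(00000000000000000000100000) mod 2 = 0+0+0+0+0+0+0+0+0+0+0+0+0+0+0+0+0+0+0+0+0+0+0+0+0+0 mod 2 = 0
  c[26] = d·G[:,26] = (00010010110000001101011010)·(00000000000000000000010000) mod 2 = 0+0+0+0+0+0+0+0+0+0+0+0+0+0+0+0+0+0+0+0+0+1+0+0+0+0 mod 2 = 1
  c[27] = d·G[:,27] = (00010010110000001101011010)·(00000000000000000000001000) mod 2 = 0+0+0+0+0+0+0+0+0+0+0+0+0+0+0+0+0+0+0+0+0+0+1+0+0+0 mod 2 = 1
  c[28] = d·G[:,28] = (00010010110000001101011010)·(00000000000000000000000100) mod 2 = 0+0+0+0+0+0+0+0+0+0+0+0+0+0+0+0+0+0+0+0+0+0+0+0+0+0 mod 2 = 0
  c[29] = d·G[:,29] = (00010010110000001101011010)·(00000000000000000000000010) mod 2 = 0+0+0+0+0+0+0+0+0+0+0+0+0+0+0+0+0+0+0+0+0+0+0+0+1+0 mod 2 = 1
  c[30] = d·G[:,30] = (00010010110000001101011010)·(00000000000000000000000001) mod 2 = 0+0+0+0+0+0+0+0+0+0+0+0+0+0+0+0+0+0+0+0+0+0+0+0+0+0 mod 2 = 0
Codeword = 0101001100101100000001101011010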